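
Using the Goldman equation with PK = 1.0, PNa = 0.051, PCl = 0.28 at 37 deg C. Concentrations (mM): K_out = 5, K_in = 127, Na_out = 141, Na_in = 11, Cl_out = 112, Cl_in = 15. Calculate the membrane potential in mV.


Vm = (RT/F)*ln((PK*Ko + PNa*Nao + PCl*Cli)/(PK*Ki + PNa*Nai + PCl*Clo))
Numer = 16.391, Denom = 158.921
Vm = -60.71 mV


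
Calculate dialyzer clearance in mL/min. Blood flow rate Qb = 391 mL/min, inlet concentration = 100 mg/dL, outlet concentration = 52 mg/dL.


K = Qb * (Cb_in - Cb_out) / Cb_in
K = 391 * (100 - 52) / 100
K = 187.7 mL/min


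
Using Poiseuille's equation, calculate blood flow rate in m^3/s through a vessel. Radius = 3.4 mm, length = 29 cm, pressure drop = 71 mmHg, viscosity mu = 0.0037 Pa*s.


Q = pi*r^4*dP / (8*mu*L)
r = 0.0034 m, L = 0.29 m
dP = 71 mmHg = 9465.862 Pa
Q = 4.6295e-04 m^3/s


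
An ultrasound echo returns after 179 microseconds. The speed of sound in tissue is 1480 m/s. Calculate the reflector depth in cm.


depth = c * t / 2
t = 179 us = 1.7900e-04 s
depth = 1480 * 1.7900e-04 / 2
depth = 0.13246 m = 13.246 cm


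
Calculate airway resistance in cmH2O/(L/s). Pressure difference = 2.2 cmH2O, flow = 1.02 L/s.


R = dP / flow
R = 2.2 / 1.02
R = 2.157 cmH2O/(L/s)


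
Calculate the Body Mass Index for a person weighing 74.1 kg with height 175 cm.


BMI = weight / height^2
height = 175 cm = 1.75 m
BMI = 74.1 / 1.75^2
BMI = 24.2 kg/m^2


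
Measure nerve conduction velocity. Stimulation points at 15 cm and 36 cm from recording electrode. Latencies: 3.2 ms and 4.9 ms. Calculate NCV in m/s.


Distance = (36 - 15) / 100 = 0.21 m
dt = (4.9 - 3.2) / 1000 = 0.0017 s
NCV = dist / dt = 123.5 m/s


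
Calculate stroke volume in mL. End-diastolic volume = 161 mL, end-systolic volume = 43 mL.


SV = EDV - ESV
SV = 161 - 43
SV = 118 mL


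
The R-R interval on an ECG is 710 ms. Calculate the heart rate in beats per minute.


HR = 60 / RR_interval(s)
RR = 710 ms = 0.71 s
HR = 60 / 0.71 = 84.51 bpm


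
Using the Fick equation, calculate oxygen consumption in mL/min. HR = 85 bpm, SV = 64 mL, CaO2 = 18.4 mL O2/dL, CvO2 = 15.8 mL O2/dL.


CO = HR*SV = 85*64/1000 = 5.44 L/min
a-v O2 diff = 18.4 - 15.8 = 2.6 mL/dL
VO2 = CO * (CaO2-CvO2) * 10 dL/L
VO2 = 5.44 * 2.6 * 10
VO2 = 141.4 mL/min


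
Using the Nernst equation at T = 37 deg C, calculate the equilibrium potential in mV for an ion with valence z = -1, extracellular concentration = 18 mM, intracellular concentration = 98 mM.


E = (RT/(zF)) * ln(C_out/C_in)
T = 37 + 273.15 = 310.15 K
E = (8.314 * 310.15 / (-1 * 96485)) * ln(18/98)
E = 45.29 mV


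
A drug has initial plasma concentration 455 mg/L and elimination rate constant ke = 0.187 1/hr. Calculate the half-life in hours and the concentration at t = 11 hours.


t_half = ln(2) / ke = 0.693147 / 0.187 = 3.707 hr
C(t) = C0 * exp(-ke*t) = 455 * exp(-0.187*11)
C(11) = 58.17 mg/L


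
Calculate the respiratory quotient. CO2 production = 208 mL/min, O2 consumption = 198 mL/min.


RQ = VCO2 / VO2
RQ = 208 / 198
RQ = 1.051


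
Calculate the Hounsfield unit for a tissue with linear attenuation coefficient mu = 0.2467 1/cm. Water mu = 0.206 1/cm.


HU = ((mu_tissue - mu_water) / mu_water) * 1000
HU = ((0.2467 - 0.206) / 0.206) * 1000
HU = 197.6


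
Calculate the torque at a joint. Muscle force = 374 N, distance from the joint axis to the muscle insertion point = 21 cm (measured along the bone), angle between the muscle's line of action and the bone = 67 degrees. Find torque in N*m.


Torque = F * d * sin(theta)   (moment arm = d*sin(theta))
d = 21 cm = 0.21 m
Torque = 374 * 0.21 * sin(67)
Torque = 72.3 N*m


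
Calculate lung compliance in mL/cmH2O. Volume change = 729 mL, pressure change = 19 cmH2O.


C = dV / dP
C = 729 / 19
C = 38.37 mL/cmH2O


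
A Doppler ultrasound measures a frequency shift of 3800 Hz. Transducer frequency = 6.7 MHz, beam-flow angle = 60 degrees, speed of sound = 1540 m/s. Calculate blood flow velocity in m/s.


v = fd * c / (2 * f0 * cos(theta))
v = 3800 * 1540 / (2 * 6.7000e+06 * cos(60))
v = 0.8734 m/s


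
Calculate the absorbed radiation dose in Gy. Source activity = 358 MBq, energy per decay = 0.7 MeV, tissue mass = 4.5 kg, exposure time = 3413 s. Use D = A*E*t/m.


A = 358 MBq = 3.5800e+08 Bq
E = 0.7 MeV = 1.1214e-13 J
D = A*E*t/m = 3.5800e+08*1.1214e-13*3413/4.5
D = 0.03045 Gy


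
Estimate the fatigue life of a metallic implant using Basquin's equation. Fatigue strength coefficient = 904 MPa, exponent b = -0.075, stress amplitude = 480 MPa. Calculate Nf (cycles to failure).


sigma_a = sigma_f' * (2Nf)^b
2Nf = (sigma_a/sigma_f')^(1/b)
2Nf = (480/904)^(1/-0.075)
2Nf = 4631.2253
Nf = 2316


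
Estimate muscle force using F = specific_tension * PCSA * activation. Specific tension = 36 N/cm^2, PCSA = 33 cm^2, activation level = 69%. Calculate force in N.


F = sigma * PCSA * activation
F = 36 * 33 * 0.69
F = 819.7 N


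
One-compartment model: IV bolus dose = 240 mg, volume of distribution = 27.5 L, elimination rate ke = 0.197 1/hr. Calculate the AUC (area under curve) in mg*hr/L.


C0 = Dose/Vd = 240/27.5 = 8.72727 mg/L
AUC = C0/ke = 8.72727/0.197
AUC = 44.3 mg*hr/L


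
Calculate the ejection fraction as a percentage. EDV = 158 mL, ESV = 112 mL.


SV = EDV - ESV = 158 - 112 = 46 mL
EF = SV/EDV * 100 = 46/158 * 100
EF = 29.11%


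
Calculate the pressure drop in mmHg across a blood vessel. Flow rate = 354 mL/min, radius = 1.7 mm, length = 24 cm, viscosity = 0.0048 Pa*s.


dP = 8*mu*L*Q / (pi*r^4)
Q = 354 mL/min = 5.9e-06 m^3/s
dP = 2072.28 Pa = 2072.28 / 133.322 mmHg = 15.54 mmHg


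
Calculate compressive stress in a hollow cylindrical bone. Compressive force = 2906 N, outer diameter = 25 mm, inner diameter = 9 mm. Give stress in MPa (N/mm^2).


A = pi*(r_o^2 - r_i^2)
r_o = 12.5 mm, r_i = 4.5 mm
A = 427.257 mm^2
sigma = F/A = 2906 / 427.257
sigma = 6.802 MPa


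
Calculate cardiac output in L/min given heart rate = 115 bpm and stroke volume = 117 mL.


CO = HR * SV
CO = 115 * 117 / 1000
CO = 13.46 L/min


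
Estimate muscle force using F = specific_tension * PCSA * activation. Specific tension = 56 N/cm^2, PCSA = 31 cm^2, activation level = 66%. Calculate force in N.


F = sigma * PCSA * activation
F = 56 * 31 * 0.66
F = 1146 N


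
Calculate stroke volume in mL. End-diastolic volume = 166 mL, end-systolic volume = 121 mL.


SV = EDV - ESV
SV = 166 - 121
SV = 45 mL


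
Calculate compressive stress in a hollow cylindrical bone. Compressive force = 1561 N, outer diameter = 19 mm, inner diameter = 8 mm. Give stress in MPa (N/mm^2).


A = pi*(r_o^2 - r_i^2)
r_o = 9.5 mm, r_i = 4 mm
A = 233.263 mm^2
sigma = F/A = 1561 / 233.263
sigma = 6.692 MPa


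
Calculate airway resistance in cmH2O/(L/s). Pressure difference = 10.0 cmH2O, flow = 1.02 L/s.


R = dP / flow
R = 10.0 / 1.02
R = 9.804 cmH2O/(L/s)


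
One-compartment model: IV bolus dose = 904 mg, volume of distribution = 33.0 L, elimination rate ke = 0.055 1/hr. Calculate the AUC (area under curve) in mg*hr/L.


C0 = Dose/Vd = 904/33.0 = 27.3939 mg/L
AUC = C0/ke = 27.3939/0.055
AUC = 498.1 mg*hr/L


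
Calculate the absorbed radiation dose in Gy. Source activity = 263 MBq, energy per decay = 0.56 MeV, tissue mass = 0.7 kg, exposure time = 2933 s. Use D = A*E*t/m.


A = 263 MBq = 2.6300e+08 Bq
E = 0.56 MeV = 8.9712e-14 J
D = A*E*t/m = 2.6300e+08*8.9712e-14*2933/0.7
D = 0.09886 Gy


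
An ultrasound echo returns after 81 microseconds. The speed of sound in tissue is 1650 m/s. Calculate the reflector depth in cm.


depth = c * t / 2
t = 81 us = 8.1000e-05 s
depth = 1650 * 8.1000e-05 / 2
depth = 0.066825 m = 6.6825 cm


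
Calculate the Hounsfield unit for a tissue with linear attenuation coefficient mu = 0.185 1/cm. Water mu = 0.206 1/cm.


HU = ((mu_tissue - mu_water) / mu_water) * 1000
HU = ((0.185 - 0.206) / 0.206) * 1000
HU = -101.9


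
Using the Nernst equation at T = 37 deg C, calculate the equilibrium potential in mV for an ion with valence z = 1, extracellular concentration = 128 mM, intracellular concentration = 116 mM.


E = (RT/(zF)) * ln(C_out/C_in)
T = 37 + 273.15 = 310.15 K
E = (8.314 * 310.15 / (1 * 96485)) * ln(128/116)
E = 2.631 mV


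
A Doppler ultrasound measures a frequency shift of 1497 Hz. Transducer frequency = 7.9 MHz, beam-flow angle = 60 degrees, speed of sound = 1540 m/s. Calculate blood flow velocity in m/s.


v = fd * c / (2 * f0 * cos(theta))
v = 1497 * 1540 / (2 * 7.9000e+06 * cos(60))
v = 0.2918 m/s


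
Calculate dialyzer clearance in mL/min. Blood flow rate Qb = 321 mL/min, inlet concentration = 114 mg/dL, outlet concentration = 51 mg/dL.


K = Qb * (Cb_in - Cb_out) / Cb_in
K = 321 * (114 - 51) / 114
K = 177.4 mL/min


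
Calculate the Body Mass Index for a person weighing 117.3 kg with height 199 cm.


BMI = weight / height^2
height = 199 cm = 1.99 m
BMI = 117.3 / 1.99^2
BMI = 29.62 kg/m^2


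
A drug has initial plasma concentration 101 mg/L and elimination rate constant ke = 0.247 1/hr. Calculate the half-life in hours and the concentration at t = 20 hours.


t_half = ln(2) / ke = 0.693147 / 0.247 = 2.806 hr
C(t) = C0 * exp(-ke*t) = 101 * exp(-0.247*20)
C(20) = 0.7226 mg/L


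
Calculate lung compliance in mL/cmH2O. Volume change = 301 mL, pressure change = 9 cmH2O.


C = dV / dP
C = 301 / 9
C = 33.44 mL/cmH2O


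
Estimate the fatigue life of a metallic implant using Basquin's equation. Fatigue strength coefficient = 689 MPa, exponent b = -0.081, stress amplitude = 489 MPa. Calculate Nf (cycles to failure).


sigma_a = sigma_f' * (2Nf)^b
2Nf = (sigma_a/sigma_f')^(1/b)
2Nf = (489/689)^(1/-0.081)
2Nf = 68.928613
Nf = 34.46


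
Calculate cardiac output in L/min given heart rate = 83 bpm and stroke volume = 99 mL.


CO = HR * SV
CO = 83 * 99 / 1000
CO = 8.217 L/min


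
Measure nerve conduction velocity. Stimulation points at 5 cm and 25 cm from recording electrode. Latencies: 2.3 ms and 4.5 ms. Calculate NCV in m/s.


Distance = (25 - 5) / 100 = 0.2 m
dt = (4.5 - 2.3) / 1000 = 0.0022 s
NCV = dist / dt = 90.91 m/s


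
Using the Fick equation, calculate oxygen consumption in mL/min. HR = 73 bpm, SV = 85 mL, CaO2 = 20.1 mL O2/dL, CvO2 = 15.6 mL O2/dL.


CO = HR*SV = 73*85/1000 = 6.205 L/min
a-v O2 diff = 20.1 - 15.6 = 4.5 mL/dL
VO2 = CO * (CaO2-CvO2) * 10 dL/L
VO2 = 6.205 * 4.5 * 10
VO2 = 279.2 mL/min


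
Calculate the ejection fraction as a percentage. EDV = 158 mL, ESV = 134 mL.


SV = EDV - ESV = 158 - 134 = 24 mL
EF = SV/EDV * 100 = 24/158 * 100
EF = 15.19%


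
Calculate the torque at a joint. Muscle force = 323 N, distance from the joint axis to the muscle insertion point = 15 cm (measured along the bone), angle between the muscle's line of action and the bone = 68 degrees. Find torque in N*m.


Torque = F * d * sin(theta)   (moment arm = d*sin(theta))
d = 15 cm = 0.15 m
Torque = 323 * 0.15 * sin(68)
Torque = 44.92 N*m


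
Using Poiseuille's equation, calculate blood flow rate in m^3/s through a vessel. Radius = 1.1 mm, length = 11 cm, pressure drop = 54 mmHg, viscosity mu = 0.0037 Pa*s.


Q = pi*r^4*dP / (8*mu*L)
r = 0.0011 m, L = 0.11 m
dP = 54 mmHg = 7199.388 Pa
Q = 1.0170e-05 m^3/s


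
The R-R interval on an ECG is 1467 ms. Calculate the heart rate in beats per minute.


HR = 60 / RR_interval(s)
RR = 1467 ms = 1.467 s
HR = 60 / 1.467 = 40.9 bpm


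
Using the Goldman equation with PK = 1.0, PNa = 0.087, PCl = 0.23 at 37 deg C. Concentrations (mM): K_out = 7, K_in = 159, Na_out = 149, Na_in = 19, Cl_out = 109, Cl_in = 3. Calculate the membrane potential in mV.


Vm = (RT/F)*ln((PK*Ko + PNa*Nao + PCl*Cli)/(PK*Ki + PNa*Nai + PCl*Clo))
Numer = 20.653, Denom = 185.723
Vm = -58.7 mV


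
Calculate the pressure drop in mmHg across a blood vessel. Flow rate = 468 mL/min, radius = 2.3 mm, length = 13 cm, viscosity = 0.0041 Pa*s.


dP = 8*mu*L*Q / (pi*r^4)
Q = 468 mL/min = 7.8e-06 m^3/s
dP = 378.312 Pa = 378.312 / 133.322 mmHg = 2.838 mmHg


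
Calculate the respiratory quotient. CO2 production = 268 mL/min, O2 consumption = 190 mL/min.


RQ = VCO2 / VO2
RQ = 268 / 190
RQ = 1.411


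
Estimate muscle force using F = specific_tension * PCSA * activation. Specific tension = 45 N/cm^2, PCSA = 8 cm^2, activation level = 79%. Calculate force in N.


F = sigma * PCSA * activation
F = 45 * 8 * 0.79
F = 284.4 N


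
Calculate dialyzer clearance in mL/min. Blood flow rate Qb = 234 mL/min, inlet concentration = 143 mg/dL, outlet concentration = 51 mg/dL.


K = Qb * (Cb_in - Cb_out) / Cb_in
K = 234 * (143 - 51) / 143
K = 150.5 mL/min


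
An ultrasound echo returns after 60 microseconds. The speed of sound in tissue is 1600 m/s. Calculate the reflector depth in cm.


depth = c * t / 2
t = 60 us = 6.0000e-05 s
depth = 1600 * 6.0000e-05 / 2
depth = 0.048 m = 4.8 cm


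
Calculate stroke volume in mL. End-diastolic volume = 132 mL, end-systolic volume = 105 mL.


SV = EDV - ESV
SV = 132 - 105
SV = 27 mL


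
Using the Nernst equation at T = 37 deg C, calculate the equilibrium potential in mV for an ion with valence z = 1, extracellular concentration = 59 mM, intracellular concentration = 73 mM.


E = (RT/(zF)) * ln(C_out/C_in)
T = 37 + 273.15 = 310.15 K
E = (8.314 * 310.15 / (1 * 96485)) * ln(59/73)
E = -5.69 mV


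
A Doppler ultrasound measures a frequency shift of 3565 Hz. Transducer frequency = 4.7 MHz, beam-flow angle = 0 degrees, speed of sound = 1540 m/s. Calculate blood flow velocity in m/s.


v = fd * c / (2 * f0 * cos(theta))
v = 3565 * 1540 / (2 * 4.7000e+06 * cos(0))
v = 0.5841 m/s


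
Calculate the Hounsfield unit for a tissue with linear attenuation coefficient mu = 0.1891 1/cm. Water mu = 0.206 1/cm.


HU = ((mu_tissue - mu_water) / mu_water) * 1000
HU = ((0.1891 - 0.206) / 0.206) * 1000
HU = -82.04


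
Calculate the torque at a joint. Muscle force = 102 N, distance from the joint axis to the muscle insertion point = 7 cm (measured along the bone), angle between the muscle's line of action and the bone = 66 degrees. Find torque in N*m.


Torque = F * d * sin(theta)   (moment arm = d*sin(theta))
d = 7 cm = 0.07 m
Torque = 102 * 0.07 * sin(66)
Torque = 6.523 N*m


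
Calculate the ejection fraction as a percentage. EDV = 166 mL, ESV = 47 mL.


SV = EDV - ESV = 166 - 47 = 119 mL
EF = SV/EDV * 100 = 119/166 * 100
EF = 71.69%


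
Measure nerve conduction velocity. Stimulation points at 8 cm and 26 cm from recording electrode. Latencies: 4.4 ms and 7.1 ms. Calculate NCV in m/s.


Distance = (26 - 8) / 100 = 0.18 m
dt = (7.1 - 4.4) / 1000 = 0.0027 s
NCV = dist / dt = 66.67 m/s


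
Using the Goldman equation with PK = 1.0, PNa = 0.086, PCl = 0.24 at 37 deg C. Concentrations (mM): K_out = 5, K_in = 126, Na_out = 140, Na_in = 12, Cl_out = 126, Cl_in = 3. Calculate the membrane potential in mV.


Vm = (RT/F)*ln((PK*Ko + PNa*Nao + PCl*Cli)/(PK*Ki + PNa*Nai + PCl*Clo))
Numer = 17.76, Denom = 157.272
Vm = -58.29 mV


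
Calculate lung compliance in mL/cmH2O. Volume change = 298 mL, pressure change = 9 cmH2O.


C = dV / dP
C = 298 / 9
C = 33.11 mL/cmH2O


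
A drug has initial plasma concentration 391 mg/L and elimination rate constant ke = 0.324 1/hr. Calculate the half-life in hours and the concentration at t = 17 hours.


t_half = ln(2) / ke = 0.693147 / 0.324 = 2.139 hr
C(t) = C0 * exp(-ke*t) = 391 * exp(-0.324*17)
C(17) = 1.585 mg/L


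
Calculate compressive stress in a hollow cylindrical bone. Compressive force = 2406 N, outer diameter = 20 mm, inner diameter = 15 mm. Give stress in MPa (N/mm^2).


A = pi*(r_o^2 - r_i^2)
r_o = 10 mm, r_i = 7.5 mm
A = 137.445 mm^2
sigma = F/A = 2406 / 137.445
sigma = 17.51 MPa


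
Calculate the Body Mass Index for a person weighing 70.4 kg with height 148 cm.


BMI = weight / height^2
height = 148 cm = 1.48 m
BMI = 70.4 / 1.48^2
BMI = 32.14 kg/m^2


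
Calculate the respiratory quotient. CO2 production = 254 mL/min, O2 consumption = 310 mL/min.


RQ = VCO2 / VO2
RQ = 254 / 310
RQ = 0.8194


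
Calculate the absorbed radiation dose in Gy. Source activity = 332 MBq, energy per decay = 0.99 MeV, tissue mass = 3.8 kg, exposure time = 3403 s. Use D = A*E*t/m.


A = 332 MBq = 3.3200e+08 Bq
E = 0.99 MeV = 1.58598e-13 J
D = A*E*t/m = 3.3200e+08*1.58598e-13*3403/3.8
D = 0.04715 Gy


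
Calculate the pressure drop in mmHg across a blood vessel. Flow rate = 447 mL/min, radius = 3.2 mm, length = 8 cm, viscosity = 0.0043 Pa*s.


dP = 8*mu*L*Q / (pi*r^4)
Q = 447 mL/min = 7.45e-06 m^3/s
dP = 62.2379 Pa = 62.2379 / 133.322 mmHg = 0.4668 mmHg


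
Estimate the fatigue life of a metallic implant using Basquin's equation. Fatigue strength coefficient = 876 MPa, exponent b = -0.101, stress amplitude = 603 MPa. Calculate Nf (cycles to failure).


sigma_a = sigma_f' * (2Nf)^b
2Nf = (sigma_a/sigma_f')^(1/b)
2Nf = (603/876)^(1/-0.101)
2Nf = 40.346869
Nf = 20.17


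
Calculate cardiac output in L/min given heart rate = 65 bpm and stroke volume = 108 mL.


CO = HR * SV
CO = 65 * 108 / 1000
CO = 7.02 L/min


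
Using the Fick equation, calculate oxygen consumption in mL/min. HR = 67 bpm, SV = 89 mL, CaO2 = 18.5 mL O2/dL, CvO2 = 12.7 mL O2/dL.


CO = HR*SV = 67*89/1000 = 5.963 L/min
a-v O2 diff = 18.5 - 12.7 = 5.8 mL/dL
VO2 = CO * (CaO2-CvO2) * 10 dL/L
VO2 = 5.963 * 5.8 * 10
VO2 = 345.9 mL/min


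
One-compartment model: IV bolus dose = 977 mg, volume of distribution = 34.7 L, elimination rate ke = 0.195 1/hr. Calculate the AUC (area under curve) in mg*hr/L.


C0 = Dose/Vd = 977/34.7 = 28.1556 mg/L
AUC = C0/ke = 28.1556/0.195
AUC = 144.4 mg*hr/L


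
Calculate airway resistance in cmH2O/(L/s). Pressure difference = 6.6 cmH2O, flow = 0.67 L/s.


R = dP / flow
R = 6.6 / 0.67
R = 9.851 cmH2O/(L/s)


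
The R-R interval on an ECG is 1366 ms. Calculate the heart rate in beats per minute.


HR = 60 / RR_interval(s)
RR = 1366 ms = 1.366 s
HR = 60 / 1.366 = 43.92 bpm


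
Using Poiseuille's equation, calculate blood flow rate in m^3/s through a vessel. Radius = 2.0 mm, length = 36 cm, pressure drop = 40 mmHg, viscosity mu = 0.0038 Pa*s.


Q = pi*r^4*dP / (8*mu*L)
r = 0.002 m, L = 0.36 m
dP = 40 mmHg = 5332.88 Pa
Q = 2.4494e-05 m^3/s


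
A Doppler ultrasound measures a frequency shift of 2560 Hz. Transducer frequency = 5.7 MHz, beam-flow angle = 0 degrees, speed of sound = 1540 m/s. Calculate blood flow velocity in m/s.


v = fd * c / (2 * f0 * cos(theta))
v = 2560 * 1540 / (2 * 5.7000e+06 * cos(0))
v = 0.3458 m/s


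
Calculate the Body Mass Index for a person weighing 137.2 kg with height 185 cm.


BMI = weight / height^2
height = 185 cm = 1.85 m
BMI = 137.2 / 1.85^2
BMI = 40.09 kg/m^2


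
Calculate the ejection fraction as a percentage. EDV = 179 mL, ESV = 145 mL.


SV = EDV - ESV = 179 - 145 = 34 mL
EF = SV/EDV * 100 = 34/179 * 100
EF = 18.99%


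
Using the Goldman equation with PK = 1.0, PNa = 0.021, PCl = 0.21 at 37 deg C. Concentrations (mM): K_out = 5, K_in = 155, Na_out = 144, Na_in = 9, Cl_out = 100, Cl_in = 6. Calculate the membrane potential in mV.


Vm = (RT/F)*ln((PK*Ko + PNa*Nao + PCl*Cli)/(PK*Ki + PNa*Nai + PCl*Clo))
Numer = 9.284, Denom = 176.189
Vm = -78.66 mV


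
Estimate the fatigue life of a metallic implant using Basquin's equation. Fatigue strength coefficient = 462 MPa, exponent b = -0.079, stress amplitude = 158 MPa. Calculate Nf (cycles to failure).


sigma_a = sigma_f' * (2Nf)^b
2Nf = (sigma_a/sigma_f')^(1/b)
2Nf = (158/462)^(1/-0.079)
2Nf = 791667.64
Nf = 3.958e+05


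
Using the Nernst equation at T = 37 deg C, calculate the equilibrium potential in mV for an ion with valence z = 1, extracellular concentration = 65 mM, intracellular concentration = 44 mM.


E = (RT/(zF)) * ln(C_out/C_in)
T = 37 + 273.15 = 310.15 K
E = (8.314 * 310.15 / (1 * 96485)) * ln(65/44)
E = 10.43 mV


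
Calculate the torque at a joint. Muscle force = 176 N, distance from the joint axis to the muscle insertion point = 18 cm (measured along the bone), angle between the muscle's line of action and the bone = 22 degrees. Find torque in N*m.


Torque = F * d * sin(theta)   (moment arm = d*sin(theta))
d = 18 cm = 0.18 m
Torque = 176 * 0.18 * sin(22)
Torque = 11.87 N*m


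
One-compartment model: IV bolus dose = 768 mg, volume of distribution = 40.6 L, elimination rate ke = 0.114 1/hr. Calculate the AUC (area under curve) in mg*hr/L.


C0 = Dose/Vd = 768/40.6 = 18.9163 mg/L
AUC = C0/ke = 18.9163/0.114
AUC = 165.9 mg*hr/L


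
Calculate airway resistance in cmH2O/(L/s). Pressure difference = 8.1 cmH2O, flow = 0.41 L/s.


R = dP / flow
R = 8.1 / 0.41
R = 19.76 cmH2O/(L/s)


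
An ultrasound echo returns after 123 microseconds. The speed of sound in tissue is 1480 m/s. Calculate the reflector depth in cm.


depth = c * t / 2
t = 123 us = 1.2300e-04 s
depth = 1480 * 1.2300e-04 / 2
depth = 0.09102 m = 9.102 cm


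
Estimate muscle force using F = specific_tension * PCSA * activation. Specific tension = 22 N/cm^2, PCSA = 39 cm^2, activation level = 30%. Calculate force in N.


F = sigma * PCSA * activation
F = 22 * 39 * 0.3
F = 257.4 N


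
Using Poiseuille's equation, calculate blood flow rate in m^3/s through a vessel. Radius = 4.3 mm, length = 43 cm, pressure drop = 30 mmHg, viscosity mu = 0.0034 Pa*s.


Q = pi*r^4*dP / (8*mu*L)
r = 0.0043 m, L = 0.43 m
dP = 30 mmHg = 3999.66 Pa
Q = 3.6729e-04 m^3/s


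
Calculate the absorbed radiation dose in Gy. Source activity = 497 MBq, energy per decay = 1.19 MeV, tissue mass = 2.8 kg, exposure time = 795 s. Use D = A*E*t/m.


A = 497 MBq = 4.9700e+08 Bq
E = 1.19 MeV = 1.90638e-13 J
D = A*E*t/m = 4.9700e+08*1.90638e-13*795/2.8
D = 0.0269 Gy


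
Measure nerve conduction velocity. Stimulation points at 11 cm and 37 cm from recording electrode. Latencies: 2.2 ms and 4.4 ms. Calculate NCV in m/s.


Distance = (37 - 11) / 100 = 0.26 m
dt = (4.4 - 2.2) / 1000 = 0.0022 s
NCV = dist / dt = 118.2 m/s


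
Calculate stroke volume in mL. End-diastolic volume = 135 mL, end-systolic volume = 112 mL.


SV = EDV - ESV
SV = 135 - 112
SV = 23 mL


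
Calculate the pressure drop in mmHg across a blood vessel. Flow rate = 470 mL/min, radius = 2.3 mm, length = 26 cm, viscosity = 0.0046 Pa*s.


dP = 8*mu*L*Q / (pi*r^4)
Q = 470 mL/min = 7.83333e-06 m^3/s
dP = 852.524 Pa = 852.524 / 133.322 mmHg = 6.394 mmHg


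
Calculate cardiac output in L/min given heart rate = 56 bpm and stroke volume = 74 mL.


CO = HR * SV
CO = 56 * 74 / 1000
CO = 4.144 L/min


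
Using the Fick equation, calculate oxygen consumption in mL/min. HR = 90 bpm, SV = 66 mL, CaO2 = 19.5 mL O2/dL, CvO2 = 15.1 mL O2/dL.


CO = HR*SV = 90*66/1000 = 5.94 L/min
a-v O2 diff = 19.5 - 15.1 = 4.4 mL/dL
VO2 = CO * (CaO2-CvO2) * 10 dL/L
VO2 = 5.94 * 4.4 * 10
VO2 = 261.4 mL/min


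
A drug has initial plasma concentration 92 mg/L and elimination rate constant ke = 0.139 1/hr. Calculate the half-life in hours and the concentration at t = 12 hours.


t_half = ln(2) / ke = 0.693147 / 0.139 = 4.987 hr
C(t) = C0 * exp(-ke*t) = 92 * exp(-0.139*12)
C(12) = 17.35 mg/L


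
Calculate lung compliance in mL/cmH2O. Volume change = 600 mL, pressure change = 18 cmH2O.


C = dV / dP
C = 600 / 18
C = 33.33 mL/cmH2O


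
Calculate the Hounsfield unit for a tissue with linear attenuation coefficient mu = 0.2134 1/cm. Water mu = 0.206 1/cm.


HU = ((mu_tissue - mu_water) / mu_water) * 1000
HU = ((0.2134 - 0.206) / 0.206) * 1000
HU = 35.92


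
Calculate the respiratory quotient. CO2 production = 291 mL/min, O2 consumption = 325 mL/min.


RQ = VCO2 / VO2
RQ = 291 / 325
RQ = 0.8954


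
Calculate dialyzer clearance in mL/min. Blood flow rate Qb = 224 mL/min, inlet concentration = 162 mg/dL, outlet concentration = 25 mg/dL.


K = Qb * (Cb_in - Cb_out) / Cb_in
K = 224 * (162 - 25) / 162
K = 189.4 mL/min


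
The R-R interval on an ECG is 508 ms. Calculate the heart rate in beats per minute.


HR = 60 / RR_interval(s)
RR = 508 ms = 0.508 s
HR = 60 / 0.508 = 118.1 bpm


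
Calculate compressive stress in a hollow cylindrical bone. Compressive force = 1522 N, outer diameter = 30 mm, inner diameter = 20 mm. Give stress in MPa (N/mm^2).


A = pi*(r_o^2 - r_i^2)
r_o = 15 mm, r_i = 10 mm
A = 392.699 mm^2
sigma = F/A = 1522 / 392.699
sigma = 3.876 MPa


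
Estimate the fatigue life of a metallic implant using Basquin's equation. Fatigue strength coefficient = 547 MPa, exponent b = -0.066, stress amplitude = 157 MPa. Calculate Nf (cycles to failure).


sigma_a = sigma_f' * (2Nf)^b
2Nf = (sigma_a/sigma_f')^(1/b)
2Nf = (157/547)^(1/-0.066)
2Nf = 1.6347434e+08
Nf = 8.1737e+07


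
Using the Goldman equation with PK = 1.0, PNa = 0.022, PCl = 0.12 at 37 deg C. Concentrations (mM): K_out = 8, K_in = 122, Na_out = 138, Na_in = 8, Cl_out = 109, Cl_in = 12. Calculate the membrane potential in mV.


Vm = (RT/F)*ln((PK*Ko + PNa*Nao + PCl*Cli)/(PK*Ki + PNa*Nai + PCl*Clo))
Numer = 12.476, Denom = 135.256
Vm = -63.7 mV


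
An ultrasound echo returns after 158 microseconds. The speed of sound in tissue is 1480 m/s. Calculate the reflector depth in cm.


depth = c * t / 2
t = 158 us = 1.5800e-04 s
depth = 1480 * 1.5800e-04 / 2
depth = 0.11692 m = 11.692 cm


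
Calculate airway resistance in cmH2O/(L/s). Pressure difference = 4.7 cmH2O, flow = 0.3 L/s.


R = dP / flow
R = 4.7 / 0.3
R = 15.67 cmH2O/(L/s)


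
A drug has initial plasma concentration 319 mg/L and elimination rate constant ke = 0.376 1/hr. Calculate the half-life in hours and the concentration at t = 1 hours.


t_half = ln(2) / ke = 0.693147 / 0.376 = 1.843 hr
C(t) = C0 * exp(-ke*t) = 319 * exp(-0.376*1)
C(1) = 219 mg/L


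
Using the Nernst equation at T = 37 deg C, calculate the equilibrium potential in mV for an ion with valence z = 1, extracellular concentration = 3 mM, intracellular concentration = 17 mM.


E = (RT/(zF)) * ln(C_out/C_in)
T = 37 + 273.15 = 310.15 K
E = (8.314 * 310.15 / (1 * 96485)) * ln(3/17)
E = -46.36 mV


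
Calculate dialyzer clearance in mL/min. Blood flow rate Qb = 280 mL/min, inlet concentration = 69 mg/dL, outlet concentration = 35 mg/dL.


K = Qb * (Cb_in - Cb_out) / Cb_in
K = 280 * (69 - 35) / 69
K = 138 mL/min


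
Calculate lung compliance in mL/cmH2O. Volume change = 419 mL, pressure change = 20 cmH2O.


C = dV / dP
C = 419 / 20
C = 20.95 mL/cmH2O


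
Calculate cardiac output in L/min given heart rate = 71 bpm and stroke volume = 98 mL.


CO = HR * SV
CO = 71 * 98 / 1000
CO = 6.958 L/min


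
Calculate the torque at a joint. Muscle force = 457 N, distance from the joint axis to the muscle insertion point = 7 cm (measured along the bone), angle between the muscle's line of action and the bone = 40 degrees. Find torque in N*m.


Torque = F * d * sin(theta)   (moment arm = d*sin(theta))
d = 7 cm = 0.07 m
Torque = 457 * 0.07 * sin(40)
Torque = 20.56 N*m


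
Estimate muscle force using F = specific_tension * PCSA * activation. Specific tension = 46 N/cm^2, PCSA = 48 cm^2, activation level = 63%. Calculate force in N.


F = sigma * PCSA * activation
F = 46 * 48 * 0.63
F = 1391 N


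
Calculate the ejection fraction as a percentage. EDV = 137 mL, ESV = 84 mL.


SV = EDV - ESV = 137 - 84 = 53 mL
EF = SV/EDV * 100 = 53/137 * 100
EF = 38.69%


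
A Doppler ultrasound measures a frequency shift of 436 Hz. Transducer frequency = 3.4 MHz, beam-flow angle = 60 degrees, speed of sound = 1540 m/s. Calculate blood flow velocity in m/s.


v = fd * c / (2 * f0 * cos(theta))
v = 436 * 1540 / (2 * 3.4000e+06 * cos(60))
v = 0.1975 m/s


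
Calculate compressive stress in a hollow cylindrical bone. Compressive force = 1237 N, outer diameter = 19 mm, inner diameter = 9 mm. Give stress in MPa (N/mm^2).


A = pi*(r_o^2 - r_i^2)
r_o = 9.5 mm, r_i = 4.5 mm
A = 219.911 mm^2
sigma = F/A = 1237 / 219.911
sigma = 5.625 MPa


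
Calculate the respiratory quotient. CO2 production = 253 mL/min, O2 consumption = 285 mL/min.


RQ = VCO2 / VO2
RQ = 253 / 285
RQ = 0.8877


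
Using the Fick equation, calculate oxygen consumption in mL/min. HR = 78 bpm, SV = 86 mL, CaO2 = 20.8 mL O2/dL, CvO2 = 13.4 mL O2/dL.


CO = HR*SV = 78*86/1000 = 6.708 L/min
a-v O2 diff = 20.8 - 13.4 = 7.4 mL/dL
VO2 = CO * (CaO2-CvO2) * 10 dL/L
VO2 = 6.708 * 7.4 * 10
VO2 = 496.4 mL/min


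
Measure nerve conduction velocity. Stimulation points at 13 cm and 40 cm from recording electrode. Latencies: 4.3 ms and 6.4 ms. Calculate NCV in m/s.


Distance = (40 - 13) / 100 = 0.27 m
dt = (6.4 - 4.3) / 1000 = 0.0021 s
NCV = dist / dt = 128.6 m/s


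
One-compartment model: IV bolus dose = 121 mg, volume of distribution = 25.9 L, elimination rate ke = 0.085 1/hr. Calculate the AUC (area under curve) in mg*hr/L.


C0 = Dose/Vd = 121/25.9 = 4.67181 mg/L
AUC = C0/ke = 4.67181/0.085
AUC = 54.96 mg*hr/L


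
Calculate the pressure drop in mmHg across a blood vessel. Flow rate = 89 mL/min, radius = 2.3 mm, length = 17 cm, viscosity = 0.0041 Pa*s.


dP = 8*mu*L*Q / (pi*r^4)
Q = 89 mL/min = 1.48333e-06 m^3/s
dP = 94.0804 Pa = 94.0804 / 133.322 mmHg = 0.7057 mmHg


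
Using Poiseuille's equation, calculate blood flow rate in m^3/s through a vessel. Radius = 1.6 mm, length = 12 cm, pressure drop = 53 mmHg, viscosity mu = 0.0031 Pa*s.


Q = pi*r^4*dP / (8*mu*L)
r = 0.0016 m, L = 0.12 m
dP = 53 mmHg = 7066.066 Pa
Q = 4.8885e-05 m^3/s


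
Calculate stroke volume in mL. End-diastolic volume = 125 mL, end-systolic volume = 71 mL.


SV = EDV - ESV
SV = 125 - 71
SV = 54 mL


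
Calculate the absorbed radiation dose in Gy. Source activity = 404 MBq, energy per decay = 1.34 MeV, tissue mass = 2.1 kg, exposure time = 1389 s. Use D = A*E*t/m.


A = 404 MBq = 4.0400e+08 Bq
E = 1.34 MeV = 2.14668e-13 J
D = A*E*t/m = 4.0400e+08*2.14668e-13*1389/2.1
D = 0.05736 Gy


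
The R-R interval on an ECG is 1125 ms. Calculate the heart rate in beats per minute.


HR = 60 / RR_interval(s)
RR = 1125 ms = 1.125 s
HR = 60 / 1.125 = 53.33 bpm


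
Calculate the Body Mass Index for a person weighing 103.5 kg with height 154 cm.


BMI = weight / height^2
height = 154 cm = 1.54 m
BMI = 103.5 / 1.54^2
BMI = 43.64 kg/m^2


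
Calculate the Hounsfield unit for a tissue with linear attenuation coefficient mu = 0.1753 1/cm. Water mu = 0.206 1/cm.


HU = ((mu_tissue - mu_water) / mu_water) * 1000
HU = ((0.1753 - 0.206) / 0.206) * 1000
HU = -149


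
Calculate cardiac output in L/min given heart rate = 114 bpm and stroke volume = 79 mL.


CO = HR * SV
CO = 114 * 79 / 1000
CO = 9.006 L/min


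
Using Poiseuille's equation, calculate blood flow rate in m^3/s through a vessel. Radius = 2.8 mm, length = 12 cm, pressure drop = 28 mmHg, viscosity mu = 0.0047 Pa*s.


Q = pi*r^4*dP / (8*mu*L)
r = 0.0028 m, L = 0.12 m
dP = 28 mmHg = 3733.016 Pa
Q = 1.5976e-04 m^3/s


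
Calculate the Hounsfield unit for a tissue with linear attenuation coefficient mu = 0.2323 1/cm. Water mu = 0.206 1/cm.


HU = ((mu_tissue - mu_water) / mu_water) * 1000
HU = ((0.2323 - 0.206) / 0.206) * 1000
HU = 127.7


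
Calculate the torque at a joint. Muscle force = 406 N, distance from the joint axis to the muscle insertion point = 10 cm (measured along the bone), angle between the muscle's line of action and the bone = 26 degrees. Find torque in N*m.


Torque = F * d * sin(theta)   (moment arm = d*sin(theta))
d = 10 cm = 0.1 m
Torque = 406 * 0.1 * sin(26)
Torque = 17.8 N*m


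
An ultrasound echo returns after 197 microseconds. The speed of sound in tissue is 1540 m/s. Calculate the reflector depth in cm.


depth = c * t / 2
t = 197 us = 1.9700e-04 s
depth = 1540 * 1.9700e-04 / 2
depth = 0.15169 m = 15.169 cm


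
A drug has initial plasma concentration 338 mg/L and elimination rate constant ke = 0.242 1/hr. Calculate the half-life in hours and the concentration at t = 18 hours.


t_half = ln(2) / ke = 0.693147 / 0.242 = 2.864 hr
C(t) = C0 * exp(-ke*t) = 338 * exp(-0.242*18)
C(18) = 4.336 mg/L


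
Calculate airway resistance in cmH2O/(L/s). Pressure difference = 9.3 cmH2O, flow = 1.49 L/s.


R = dP / flow
R = 9.3 / 1.49
R = 6.242 cmH2O/(L/s)


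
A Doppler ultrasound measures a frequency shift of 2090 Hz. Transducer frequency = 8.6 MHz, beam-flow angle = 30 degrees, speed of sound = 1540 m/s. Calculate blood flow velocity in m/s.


v = fd * c / (2 * f0 * cos(theta))
v = 2090 * 1540 / (2 * 8.6000e+06 * cos(30))
v = 0.2161 m/s


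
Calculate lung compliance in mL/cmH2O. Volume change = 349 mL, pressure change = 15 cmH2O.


C = dV / dP
C = 349 / 15
C = 23.27 mL/cmH2O


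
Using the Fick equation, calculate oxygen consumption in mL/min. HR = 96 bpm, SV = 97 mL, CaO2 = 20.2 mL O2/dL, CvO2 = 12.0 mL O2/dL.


CO = HR*SV = 96*97/1000 = 9.312 L/min
a-v O2 diff = 20.2 - 12.0 = 8.2 mL/dL
VO2 = CO * (CaO2-CvO2) * 10 dL/L
VO2 = 9.312 * 8.2 * 10
VO2 = 763.6 mL/min


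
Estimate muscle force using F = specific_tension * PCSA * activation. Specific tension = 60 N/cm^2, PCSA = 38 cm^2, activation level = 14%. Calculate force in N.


F = sigma * PCSA * activation
F = 60 * 38 * 0.14
F = 319.2 N


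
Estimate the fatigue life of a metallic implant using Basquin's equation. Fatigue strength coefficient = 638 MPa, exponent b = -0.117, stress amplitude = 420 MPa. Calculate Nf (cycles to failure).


sigma_a = sigma_f' * (2Nf)^b
2Nf = (sigma_a/sigma_f')^(1/b)
2Nf = (420/638)^(1/-0.117)
2Nf = 35.636267
Nf = 17.82


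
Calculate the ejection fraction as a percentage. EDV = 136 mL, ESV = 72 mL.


SV = EDV - ESV = 136 - 72 = 64 mL
EF = SV/EDV * 100 = 64/136 * 100
EF = 47.06%


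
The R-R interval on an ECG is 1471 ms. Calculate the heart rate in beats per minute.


HR = 60 / RR_interval(s)
RR = 1471 ms = 1.471 s
HR = 60 / 1.471 = 40.79 bpm


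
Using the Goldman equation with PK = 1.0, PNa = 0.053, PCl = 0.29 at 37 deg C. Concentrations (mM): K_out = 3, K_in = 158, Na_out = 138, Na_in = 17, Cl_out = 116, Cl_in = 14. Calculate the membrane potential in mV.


Vm = (RT/F)*ln((PK*Ko + PNa*Nao + PCl*Cli)/(PK*Ki + PNa*Nai + PCl*Clo))
Numer = 14.374, Denom = 192.541
Vm = -69.35 mV


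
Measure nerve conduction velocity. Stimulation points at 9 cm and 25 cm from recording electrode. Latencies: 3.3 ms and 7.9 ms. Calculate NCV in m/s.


Distance = (25 - 9) / 100 = 0.16 m
dt = (7.9 - 3.3) / 1000 = 0.0046 s
NCV = dist / dt = 34.78 m/s


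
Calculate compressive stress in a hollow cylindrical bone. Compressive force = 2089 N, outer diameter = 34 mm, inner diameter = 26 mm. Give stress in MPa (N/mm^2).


A = pi*(r_o^2 - r_i^2)
r_o = 17 mm, r_i = 13 mm
A = 376.991 mm^2
sigma = F/A = 2089 / 376.991
sigma = 5.541 MPa


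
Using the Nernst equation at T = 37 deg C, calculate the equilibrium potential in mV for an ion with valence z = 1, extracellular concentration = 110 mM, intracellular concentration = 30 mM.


E = (RT/(zF)) * ln(C_out/C_in)
T = 37 + 273.15 = 310.15 K
E = (8.314 * 310.15 / (1 * 96485)) * ln(110/30)
E = 34.72 mV


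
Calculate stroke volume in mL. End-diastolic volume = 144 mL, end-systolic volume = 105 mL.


SV = EDV - ESV
SV = 144 - 105
SV = 39 mL


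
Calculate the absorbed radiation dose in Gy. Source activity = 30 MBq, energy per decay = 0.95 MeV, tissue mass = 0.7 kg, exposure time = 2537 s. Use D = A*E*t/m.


A = 30 MBq = 3.0000e+07 Bq
E = 0.95 MeV = 1.5219e-13 J
D = A*E*t/m = 3.0000e+07*1.5219e-13*2537/0.7
D = 0.01655 Gy


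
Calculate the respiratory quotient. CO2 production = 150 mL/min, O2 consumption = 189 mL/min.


RQ = VCO2 / VO2
RQ = 150 / 189
RQ = 0.7937


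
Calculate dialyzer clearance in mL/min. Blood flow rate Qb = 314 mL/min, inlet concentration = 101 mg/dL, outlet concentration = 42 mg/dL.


K = Qb * (Cb_in - Cb_out) / Cb_in
K = 314 * (101 - 42) / 101
K = 183.4 mL/min


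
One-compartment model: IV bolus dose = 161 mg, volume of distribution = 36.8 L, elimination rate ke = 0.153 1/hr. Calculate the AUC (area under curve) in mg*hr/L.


C0 = Dose/Vd = 161/36.8 = 4.375 mg/L
AUC = C0/ke = 4.375/0.153
AUC = 28.59 mg*hr/L


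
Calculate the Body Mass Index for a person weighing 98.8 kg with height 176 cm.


BMI = weight / height^2
height = 176 cm = 1.76 m
BMI = 98.8 / 1.76^2
BMI = 31.9 kg/m^2


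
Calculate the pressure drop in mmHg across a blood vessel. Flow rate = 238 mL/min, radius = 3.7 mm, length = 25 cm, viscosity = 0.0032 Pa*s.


dP = 8*mu*L*Q / (pi*r^4)
Q = 238 mL/min = 3.96667e-06 m^3/s
dP = 43.1171 Pa = 43.1171 / 133.322 mmHg = 0.3234 mmHg


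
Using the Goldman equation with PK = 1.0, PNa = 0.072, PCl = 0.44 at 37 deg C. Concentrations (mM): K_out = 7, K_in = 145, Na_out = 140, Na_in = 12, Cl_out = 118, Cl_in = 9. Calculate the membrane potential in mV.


Vm = (RT/F)*ln((PK*Ko + PNa*Nao + PCl*Cli)/(PK*Ki + PNa*Nai + PCl*Clo))
Numer = 21.04, Denom = 197.784
Vm = -59.88 mV


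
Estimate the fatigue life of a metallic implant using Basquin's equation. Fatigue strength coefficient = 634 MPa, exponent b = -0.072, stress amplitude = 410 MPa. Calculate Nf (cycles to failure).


sigma_a = sigma_f' * (2Nf)^b
2Nf = (sigma_a/sigma_f')^(1/b)
2Nf = (410/634)^(1/-0.072)
2Nf = 425.83532
Nf = 212.9


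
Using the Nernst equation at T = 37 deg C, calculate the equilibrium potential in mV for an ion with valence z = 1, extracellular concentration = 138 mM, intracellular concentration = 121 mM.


E = (RT/(zF)) * ln(C_out/C_in)
T = 37 + 273.15 = 310.15 K
E = (8.314 * 310.15 / (1 * 96485)) * ln(138/121)
E = 3.513 mV


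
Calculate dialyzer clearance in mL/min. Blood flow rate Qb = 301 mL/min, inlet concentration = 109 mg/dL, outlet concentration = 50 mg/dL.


K = Qb * (Cb_in - Cb_out) / Cb_in
K = 301 * (109 - 50) / 109
K = 162.9 mL/min


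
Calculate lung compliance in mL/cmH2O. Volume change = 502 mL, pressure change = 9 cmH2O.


C = dV / dP
C = 502 / 9
C = 55.78 mL/cmH2O


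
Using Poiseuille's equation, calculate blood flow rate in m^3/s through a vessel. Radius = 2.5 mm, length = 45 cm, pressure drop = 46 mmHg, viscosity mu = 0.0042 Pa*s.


Q = pi*r^4*dP / (8*mu*L)
r = 0.0025 m, L = 0.45 m
dP = 46 mmHg = 6132.812 Pa
Q = 4.9776e-05 m^3/s


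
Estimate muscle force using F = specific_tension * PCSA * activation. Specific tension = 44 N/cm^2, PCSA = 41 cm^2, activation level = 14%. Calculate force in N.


F = sigma * PCSA * activation
F = 44 * 41 * 0.14
F = 252.6 N


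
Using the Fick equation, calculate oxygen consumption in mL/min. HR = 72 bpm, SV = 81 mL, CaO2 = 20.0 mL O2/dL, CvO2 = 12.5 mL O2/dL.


CO = HR*SV = 72*81/1000 = 5.832 L/min
a-v O2 diff = 20.0 - 12.5 = 7.5 mL/dL
VO2 = CO * (CaO2-CvO2) * 10 dL/L
VO2 = 5.832 * 7.5 * 10
VO2 = 437.4 mL/min


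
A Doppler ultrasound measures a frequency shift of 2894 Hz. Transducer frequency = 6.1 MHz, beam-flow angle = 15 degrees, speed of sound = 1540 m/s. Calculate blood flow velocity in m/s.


v = fd * c / (2 * f0 * cos(theta))
v = 2894 * 1540 / (2 * 6.1000e+06 * cos(15))
v = 0.3782 m/s


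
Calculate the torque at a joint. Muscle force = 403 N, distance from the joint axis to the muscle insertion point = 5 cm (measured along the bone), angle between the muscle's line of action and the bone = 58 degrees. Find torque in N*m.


Torque = F * d * sin(theta)   (moment arm = d*sin(theta))
d = 5 cm = 0.05 m
Torque = 403 * 0.05 * sin(58)
Torque = 17.09 N*m


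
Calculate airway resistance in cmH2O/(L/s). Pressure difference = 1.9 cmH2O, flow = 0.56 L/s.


R = dP / flow
R = 1.9 / 0.56
R = 3.393 cmH2O/(L/s)


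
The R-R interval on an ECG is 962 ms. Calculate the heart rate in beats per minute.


HR = 60 / RR_interval(s)
RR = 962 ms = 0.962 s
HR = 60 / 0.962 = 62.37 bpm
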